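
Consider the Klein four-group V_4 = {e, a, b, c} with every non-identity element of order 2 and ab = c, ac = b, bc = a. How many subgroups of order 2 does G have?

3

|G| = 4 and 2 | 4, so subgroups of order 2 are possible by Lagrange.
The subgroups of order 2 are: {e, a}; {e, b}; {e, c}.
So G has 3 subgroups of order 2.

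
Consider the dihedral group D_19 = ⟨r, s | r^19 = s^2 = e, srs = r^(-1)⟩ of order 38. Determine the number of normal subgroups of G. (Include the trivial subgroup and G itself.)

3

G has 22 subgroups. Checking conjugation-invariance by order — order 1: 1/1 normal; order 2: 0/19 normal; order 19: 1/1 normal; order 38: 1/1 normal.
Total normal subgroups: 3.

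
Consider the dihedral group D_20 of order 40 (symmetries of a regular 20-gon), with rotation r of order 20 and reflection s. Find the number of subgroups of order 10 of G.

5

|G| = 40 and 10 | 40, so subgroups of order 10 are possible by Lagrange.
The subgroups of order 10 are: {e, r^2, r^4, r^6, r^8, r^10, r^12, r^14, r^16, r^18}; {e, r^4, r^8, r^12, r^16, r^2s, r^6s, r^10s, r^14s, r^18s}; {e, r^4, r^8, r^12, r^16, r^3s, r^7s, r^11s, r^15s, r^19s}; {e, r^4, r^8, r^12, r^16, s, r^4s, r^8s, r^12s, r^16s}; … (5 in all).
So G has 5 subgroups of order 10.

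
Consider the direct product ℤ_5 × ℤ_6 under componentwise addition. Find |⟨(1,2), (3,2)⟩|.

15

|⟨(1,2)⟩| = 15 and |⟨(3,2)⟩| = 15, so |H| is a multiple of lcm(15, 15) = 15 and divides |G| = 30.
Closing under the operation: H = {(0,0), (0,2), (0,4), (1,0), (1,2), (1,4), (2,0), (2,2), (2,4), (3,0), (3,2), (3,4), (4,0), (4,2), (4,4)}, so |H| = 15.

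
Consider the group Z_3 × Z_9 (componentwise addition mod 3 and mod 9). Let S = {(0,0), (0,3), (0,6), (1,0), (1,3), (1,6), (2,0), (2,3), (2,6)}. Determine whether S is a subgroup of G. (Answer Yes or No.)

Yes

|S| = 9 divides |G| = 27, consistent with Lagrange.
S contains the identity, every element's inverse is in S, and S is closed under +: it is a subgroup.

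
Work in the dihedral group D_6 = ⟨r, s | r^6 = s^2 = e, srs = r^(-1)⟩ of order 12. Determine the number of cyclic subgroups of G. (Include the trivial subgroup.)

10

A cyclic subgroup of order d is generated by each of its φ(d) elements of order d, so the cyclic subgroups of order d number (#elements of order d)/φ(d).
Cyclic subgroups by order — order 1: 1; order 2: 7; order 3: 1; order 6: 1.
Total: 10.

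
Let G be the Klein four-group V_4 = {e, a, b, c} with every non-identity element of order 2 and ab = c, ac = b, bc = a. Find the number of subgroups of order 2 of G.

|G| = 4 and 2 | 4, so subgroups of order 2 are possible by Lagrange.
The subgroups of order 2 are: {e, a}; {e, b}; {e, c}.
So G has 3 subgroups of order 2.

3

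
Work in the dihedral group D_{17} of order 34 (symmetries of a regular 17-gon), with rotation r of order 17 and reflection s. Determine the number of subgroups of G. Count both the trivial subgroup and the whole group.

20

|G| = 34, so by Lagrange every subgroup order divides 34. Divisors: 1, 2, 17, 34.
Subgroups by order — order 1: 1; order 2: 17; order 17: 1; order 34: 1.
Total: 1 + 17 + 1 + 1 = 20.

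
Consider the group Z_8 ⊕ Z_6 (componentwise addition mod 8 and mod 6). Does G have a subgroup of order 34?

No

34 does not divide |G| = 48, so by Lagrange no subgroup of order 34 exists.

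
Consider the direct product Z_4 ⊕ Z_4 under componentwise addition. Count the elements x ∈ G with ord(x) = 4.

An element (a,b) has order lcm(ord(a), ord(b)); count pairs with lcm equal to 4.
Enumerating gives 12 such elements.

12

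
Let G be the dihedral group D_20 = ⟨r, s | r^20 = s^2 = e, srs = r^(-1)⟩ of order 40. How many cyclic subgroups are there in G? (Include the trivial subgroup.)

26

Each element a generates a cyclic subgroup ⟨a⟩; distinct elements may generate the same one (a cyclic group of order d has φ(d) generators).
Cyclic subgroups by order — order 1: 1; order 2: 21; order 4: 1; order 5: 1; order 10: 1; order 20: 1.
Total: 26.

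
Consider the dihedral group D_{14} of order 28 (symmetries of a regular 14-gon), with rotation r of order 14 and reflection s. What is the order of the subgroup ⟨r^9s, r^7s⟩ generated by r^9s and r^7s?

|⟨r^9s⟩| = 2 and |⟨r^7s⟩| = 2, so |H| is a multiple of lcm(2, 2) = 2 and divides |G| = 28.
Closing under the operation: H = {e, r^2, r^4, r^6, r^8, r^10, r^12, rs, r^3s, r^5s, r^7s, r^9s, r^11s, r^13s}, so |H| = 14.

14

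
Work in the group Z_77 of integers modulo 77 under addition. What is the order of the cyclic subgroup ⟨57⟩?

In Z_77, the order of an element a is n/gcd(a, n).
gcd(57, 77) = 1, so |⟨57⟩| = 77/1 = 77.

77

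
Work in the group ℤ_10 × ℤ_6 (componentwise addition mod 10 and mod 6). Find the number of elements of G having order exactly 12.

0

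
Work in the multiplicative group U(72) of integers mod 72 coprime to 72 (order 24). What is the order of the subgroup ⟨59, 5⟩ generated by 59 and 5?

12

|⟨59⟩| = 6 and |⟨5⟩| = 6, so |H| is a multiple of lcm(6, 6) = 6 and divides |G| = 24.
Closing under the operation: H = {1, 5, 7, 11, 25, 29, 31, 35, 49, 53, 55, 59}, so |H| = 12.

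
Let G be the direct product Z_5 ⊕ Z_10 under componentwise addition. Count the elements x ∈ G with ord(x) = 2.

1

An element (a,b) has order lcm(ord(a), ord(b)); count pairs with lcm equal to 2.
Enumerating gives 1 such elements.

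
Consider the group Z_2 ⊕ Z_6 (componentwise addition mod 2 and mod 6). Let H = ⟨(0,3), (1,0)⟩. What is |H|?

|⟨(0,3)⟩| = 2 and |⟨(1,0)⟩| = 2, so |H| is a multiple of lcm(2, 2) = 2 and divides |G| = 12.
Closing under the operation: H = {(0,0), (0,3), (1,0), (1,3)}, so |H| = 4.

4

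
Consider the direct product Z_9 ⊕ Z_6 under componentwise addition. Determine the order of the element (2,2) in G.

The order of (2,2) in Z_9 × Z_6 is lcm(ord(2) in Z_9, ord(2) in Z_6).
ord(2) = 9 and ord(2) = 3, so |⟨(2,2)⟩| = lcm(9, 3) = 9.

9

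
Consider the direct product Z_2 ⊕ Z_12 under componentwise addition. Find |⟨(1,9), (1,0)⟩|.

8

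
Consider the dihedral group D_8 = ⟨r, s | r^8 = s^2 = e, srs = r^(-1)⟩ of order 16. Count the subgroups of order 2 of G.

|G| = 16 and 2 | 16, so subgroups of order 2 are possible by Lagrange.
The subgroups of order 2 are: {e, r^2s}; {e, r^3s}; {e, r^4}; {e, r^4s}; … (9 in all).
So G has 9 subgroups of order 2.

9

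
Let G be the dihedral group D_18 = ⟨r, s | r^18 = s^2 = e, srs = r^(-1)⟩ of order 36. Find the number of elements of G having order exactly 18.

6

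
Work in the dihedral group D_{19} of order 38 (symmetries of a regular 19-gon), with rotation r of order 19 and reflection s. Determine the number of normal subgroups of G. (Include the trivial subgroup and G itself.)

3

G has 22 subgroups. Checking conjugation-invariance by order — order 1: 1/1 normal; order 2: 0/19 normal; order 19: 1/1 normal; order 38: 1/1 normal.
Total normal subgroups: 3.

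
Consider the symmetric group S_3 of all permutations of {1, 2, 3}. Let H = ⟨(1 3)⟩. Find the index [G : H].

|⟨(1 3)⟩| = 2 and |G| = 6.
By Lagrange, [G : H] = |G|/|H| = 6/2 = 3.

3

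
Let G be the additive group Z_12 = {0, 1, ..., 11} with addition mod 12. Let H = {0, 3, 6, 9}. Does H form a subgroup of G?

Yes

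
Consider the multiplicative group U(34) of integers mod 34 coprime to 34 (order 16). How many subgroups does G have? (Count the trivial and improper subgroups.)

|G| = 16, so by Lagrange every subgroup order divides 16. Divisors: 1, 2, 4, 8, 16.
Subgroups by order — order 1: 1; order 2: 1; order 4: 1; order 8: 1; order 16: 1.
Total: 1 + 1 + 1 + 1 + 1 = 5.

5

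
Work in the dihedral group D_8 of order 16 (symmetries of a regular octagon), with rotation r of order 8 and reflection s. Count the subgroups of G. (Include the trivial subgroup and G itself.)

19

|G| = 16, so by Lagrange every subgroup order divides 16. Divisors: 1, 2, 4, 8, 16.
Subgroups by order — order 1: 1; order 2: 9; order 4: 5; order 8: 3; order 16: 1.
Total: 1 + 9 + 5 + 3 + 1 = 19.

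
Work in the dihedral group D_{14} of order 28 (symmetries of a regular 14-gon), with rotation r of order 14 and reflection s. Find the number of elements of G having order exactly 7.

6

The elements of order 7 are: r^2, r^4, r^6, r^8, r^10, r^12.
That's 6.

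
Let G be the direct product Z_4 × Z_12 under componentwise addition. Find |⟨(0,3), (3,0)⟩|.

16

|⟨(0,3)⟩| = 4 and |⟨(3,0)⟩| = 4, so |H| is a multiple of lcm(4, 4) = 4 and divides |G| = 48.
Closing under the operation: H = {(0,0), (0,3), (0,6), (0,9), (1,0), (1,3), (1,6), (1,9), (2,0), (2,3), (2,6), (2,9), (3,0), (3,3), (3,6), (3,9)}, so |H| = 16.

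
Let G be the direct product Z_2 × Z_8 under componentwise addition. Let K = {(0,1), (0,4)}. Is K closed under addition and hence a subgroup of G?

No

The identity (0,0) ∉ K, so K is not a subgroup.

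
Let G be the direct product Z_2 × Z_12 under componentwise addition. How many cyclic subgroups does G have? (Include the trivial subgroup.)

Group the elements of G by the cyclic subgroup they generate; each cyclic subgroup of order d accounts for φ(d) elements.
Cyclic subgroups by order — order 1: 1; order 2: 3; order 3: 1; order 4: 2; order 6: 3; order 12: 2.
Total: 12.

12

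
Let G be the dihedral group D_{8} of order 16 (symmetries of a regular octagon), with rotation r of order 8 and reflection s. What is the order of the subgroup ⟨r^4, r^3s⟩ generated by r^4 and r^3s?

4

|⟨r^4⟩| = 2 and |⟨r^3s⟩| = 2, so |H| is a multiple of lcm(2, 2) = 2 and divides |G| = 16.
Closing under the operation: H = {e, r^4, r^3s, r^7s}, so |H| = 4.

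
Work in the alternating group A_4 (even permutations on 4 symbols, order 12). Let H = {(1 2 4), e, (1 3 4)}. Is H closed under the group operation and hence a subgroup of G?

No

(1 3 4) ∈ H but its inverse (1 4 3) ∉ H, so H is not a subgroup.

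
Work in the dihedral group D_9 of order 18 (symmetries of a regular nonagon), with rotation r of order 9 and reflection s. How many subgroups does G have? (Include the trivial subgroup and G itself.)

16

|G| = 18, so by Lagrange every subgroup order divides 18. Divisors: 1, 2, 3, 6, 9, 18.
Subgroups by order — order 1: 1; order 2: 9; order 3: 1; order 6: 3; order 9: 1; order 18: 1.
Total: 1 + 9 + 1 + 3 + 1 + 1 = 16.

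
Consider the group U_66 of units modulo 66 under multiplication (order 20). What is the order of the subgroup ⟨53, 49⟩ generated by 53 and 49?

10

|⟨53⟩| = 10 and |⟨49⟩| = 5, so |H| is a multiple of lcm(10, 5) = 10 and divides |G| = 20.
Closing under the operation: H = {1, 5, 23, 25, 31, 37, 47, 49, 53, 59}, so |H| = 10.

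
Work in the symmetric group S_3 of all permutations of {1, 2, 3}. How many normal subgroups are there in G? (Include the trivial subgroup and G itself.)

3

G has 6 subgroups. Checking conjugation-invariance by order — order 1: 1/1 normal; order 2: 0/3 normal; order 3: 1/1 normal; order 6: 1/1 normal.
Total normal subgroups: 3.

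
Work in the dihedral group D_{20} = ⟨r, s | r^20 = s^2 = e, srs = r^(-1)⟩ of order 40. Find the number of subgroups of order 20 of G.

|G| = 40 and 20 | 40, so subgroups of order 20 are possible by Lagrange.
The subgroups of order 20 are: {e, r, r^2, r^3, r^4, r^5, r^6, r^7, r^8, r^9, r^10, r^11, r^12, r^13, r^14, r^15, r^16, r^17, r^18, r^19}; {e, r^2, r^4, r^6, r^8, r^10, r^12, r^14, r^16, r^18, s, r^2s, r^4s, r^6s, r^8s, r^10s, r^12s, r^14s, r^16s, r^18s}; {e, r^2, r^4, r^6, r^8, r^10, r^12, r^14, r^16, r^18, rs, r^3s, r^5s, r^7s, r^9s, r^11s, r^13s, r^15s, r^17s, r^19s}.
So G has 3 subgroups of order 20.

3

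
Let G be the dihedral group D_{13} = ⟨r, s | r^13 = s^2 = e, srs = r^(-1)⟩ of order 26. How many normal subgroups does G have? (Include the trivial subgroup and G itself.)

3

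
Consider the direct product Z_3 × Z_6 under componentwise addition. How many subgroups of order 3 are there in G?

4

|G| = 18 and 3 | 18, so subgroups of order 3 are possible by Lagrange.
The subgroups of order 3 are: {(0,0), (0,2), (0,4)}; {(0,0), (1,0), (2,0)}; {(0,0), (1,2), (2,4)}; {(0,0), (1,4), (2,2)}.
So G has 4 subgroups of order 3.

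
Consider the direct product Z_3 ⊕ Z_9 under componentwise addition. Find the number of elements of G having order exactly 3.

8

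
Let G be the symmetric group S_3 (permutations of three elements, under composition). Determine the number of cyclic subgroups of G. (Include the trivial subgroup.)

A cyclic subgroup of order d is generated by each of its φ(d) elements of order d, so the cyclic subgroups of order d number (#elements of order d)/φ(d).
Cyclic subgroups by order — order 1: 1; order 2: 3; order 3: 1.
Total: 5.

5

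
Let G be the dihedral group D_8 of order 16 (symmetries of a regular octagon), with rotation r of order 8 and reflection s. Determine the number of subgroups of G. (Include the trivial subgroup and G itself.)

19

|G| = 16, so by Lagrange every subgroup order divides 16. Divisors: 1, 2, 4, 8, 16.
Subgroups by order — order 1: 1; order 2: 9; order 4: 5; order 8: 3; order 16: 1.
Total: 1 + 9 + 5 + 3 + 1 = 19.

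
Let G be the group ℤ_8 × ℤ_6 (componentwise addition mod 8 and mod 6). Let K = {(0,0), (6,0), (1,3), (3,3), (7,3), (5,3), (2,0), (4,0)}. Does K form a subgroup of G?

Yes

|K| = 8 divides |G| = 48, consistent with Lagrange.
K contains the identity, every element's inverse is in K, and K is closed under +: it is a subgroup.
In fact K = ⟨(7,3)⟩.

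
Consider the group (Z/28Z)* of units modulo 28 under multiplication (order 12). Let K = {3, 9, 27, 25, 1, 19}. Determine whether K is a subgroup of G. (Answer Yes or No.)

Yes

|K| = 6 divides |G| = 12, consistent with Lagrange.
K contains the identity, every element's inverse is in K, and K is closed under ·: it is a subgroup.
In fact K = ⟨3⟩.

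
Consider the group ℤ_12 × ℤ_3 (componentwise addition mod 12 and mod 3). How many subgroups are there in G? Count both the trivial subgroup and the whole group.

18

|G| = 36, so by Lagrange every subgroup order divides 36. Divisors: 1, 2, 3, 4, 6, 9, 12, 18, 36.
Subgroups by order — order 1: 1; order 2: 1; order 3: 4; order 4: 1; order 6: 4; order 9: 1; order 12: 4; order 18: 1; order 36: 1.
Total: 1 + 1 + 4 + 1 + 4 + 1 + 4 + 1 + 1 = 18.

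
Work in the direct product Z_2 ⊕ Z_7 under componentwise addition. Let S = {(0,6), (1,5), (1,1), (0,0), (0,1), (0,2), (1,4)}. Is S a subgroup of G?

(0,2) ∈ S but its inverse (0,5) ∉ S, so S is not a subgroup.

No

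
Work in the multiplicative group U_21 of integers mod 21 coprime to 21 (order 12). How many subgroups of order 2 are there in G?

|G| = 12 and 2 | 12, so subgroups of order 2 are possible by Lagrange.
The subgroups of order 2 are: {1, 13}; {1, 20}; {1, 8}.
So G has 3 subgroups of order 2.

3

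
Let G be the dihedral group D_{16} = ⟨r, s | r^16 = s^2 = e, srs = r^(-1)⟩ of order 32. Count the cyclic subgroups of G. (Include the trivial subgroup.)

A cyclic subgroup of order d is generated by each of its φ(d) elements of order d, so the cyclic subgroups of order d number (#elements of order d)/φ(d).
Cyclic subgroups by order — order 1: 1; order 2: 17; order 4: 1; order 8: 1; order 16: 1.
Total: 21.

21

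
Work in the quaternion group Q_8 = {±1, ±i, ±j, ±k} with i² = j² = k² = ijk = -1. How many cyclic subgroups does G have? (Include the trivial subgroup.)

5

Each element a generates a cyclic subgroup ⟨a⟩; distinct elements may generate the same one (a cyclic group of order d has φ(d) generators).
Cyclic subgroups by order — order 1: 1; order 2: 1; order 4: 3.
Total: 5.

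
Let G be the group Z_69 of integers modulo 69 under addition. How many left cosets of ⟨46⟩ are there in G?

|⟨46⟩| = 3 and |G| = 69.
By Lagrange, [G : H] = |G|/|H| = 69/3 = 23.

23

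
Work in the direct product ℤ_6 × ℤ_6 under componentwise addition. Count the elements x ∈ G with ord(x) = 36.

0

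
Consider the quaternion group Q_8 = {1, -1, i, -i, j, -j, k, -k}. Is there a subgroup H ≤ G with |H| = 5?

5 does not divide |G| = 8, so by Lagrange no subgroup of order 5 exists.

No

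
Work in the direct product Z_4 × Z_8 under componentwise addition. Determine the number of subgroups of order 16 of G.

3

|G| = 32 and 16 | 32, so subgroups of order 16 are possible by Lagrange.
The subgroups of order 16 are: {(0,0), (0,1), (0,2), (0,3), (0,4), (0,5), (0,6), (0,7), (2,0), (2,1), (2,2), (2,3), (2,4), (2,5), (2,6), (2,7)}; {(0,0), (0,2), (0,4), (0,6), (1,0), (1,2), (1,4), (1,6), (2,0), (2,2), (2,4), (2,6), (3,0), (3,2), (3,4), (3,6)}; {(0,0), (0,2), (0,4), (0,6), (1,1), (1,3), (1,5), (1,7), (2,0), (2,2), (2,4), (2,6), (3,1), (3,3), (3,5), (3,7)}.
So G has 3 subgroups of order 16.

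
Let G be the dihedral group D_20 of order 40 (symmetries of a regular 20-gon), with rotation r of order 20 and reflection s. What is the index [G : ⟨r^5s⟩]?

20

|⟨r^5s⟩| = 2 and |G| = 40.
By Lagrange, [G : H] = |G|/|H| = 40/2 = 20.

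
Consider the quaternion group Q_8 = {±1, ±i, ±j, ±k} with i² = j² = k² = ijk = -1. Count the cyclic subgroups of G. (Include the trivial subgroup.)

Each element a generates a cyclic subgroup ⟨a⟩; distinct elements may generate the same one (a cyclic group of order d has φ(d) generators).
Cyclic subgroups by order — order 1: 1; order 2: 1; order 4: 3.
Total: 5.

5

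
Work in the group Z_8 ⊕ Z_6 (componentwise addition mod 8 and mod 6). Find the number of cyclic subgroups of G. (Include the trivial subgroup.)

A cyclic subgroup of order d is generated by each of its φ(d) elements of order d, so the cyclic subgroups of order d number (#elements of order d)/φ(d).
Cyclic subgroups by order — order 1: 1; order 2: 3; order 3: 1; order 4: 2; order 6: 3; order 8: 2; order 12: 2; order 24: 2.
Total: 16.

16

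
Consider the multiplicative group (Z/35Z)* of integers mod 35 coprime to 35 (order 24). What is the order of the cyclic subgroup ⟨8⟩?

4

Compute successive powers of 8 mod 35: 8, 29, 22, 1; 8^4 ≡ 1 (mod 35).
So |⟨8⟩| = 4.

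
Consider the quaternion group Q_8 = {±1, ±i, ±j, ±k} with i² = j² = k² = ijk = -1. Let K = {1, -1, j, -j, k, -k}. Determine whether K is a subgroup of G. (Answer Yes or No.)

|K| = 6 does not divide |G| = 8, so by Lagrange K is not a subgroup.

No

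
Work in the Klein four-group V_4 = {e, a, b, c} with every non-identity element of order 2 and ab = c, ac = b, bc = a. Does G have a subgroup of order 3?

No

3 does not divide |G| = 4, so by Lagrange no subgroup of order 3 exists.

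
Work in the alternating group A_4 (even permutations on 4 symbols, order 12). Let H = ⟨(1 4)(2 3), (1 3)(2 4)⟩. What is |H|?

|⟨(1 4)(2 3)⟩| = 2 and |⟨(1 3)(2 4)⟩| = 2, so |H| is a multiple of lcm(2, 2) = 2 and divides |G| = 12.
Closing under the operation: H = {e, (1 2)(3 4), (1 3)(2 4), (1 4)(2 3)}, so |H| = 4.

4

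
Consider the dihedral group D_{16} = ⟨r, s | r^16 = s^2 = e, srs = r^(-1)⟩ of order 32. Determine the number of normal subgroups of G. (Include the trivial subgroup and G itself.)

8

G has 36 subgroups. Checking conjugation-invariance by order — order 1: 1/1 normal; order 2: 1/17 normal; order 4: 1/9 normal; order 8: 1/5 normal; order 16: 3/3 normal; order 32: 1/1 normal.
Total normal subgroups: 8.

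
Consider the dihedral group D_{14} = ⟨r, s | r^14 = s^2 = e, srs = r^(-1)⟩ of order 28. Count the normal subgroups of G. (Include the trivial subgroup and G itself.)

7

G has 28 subgroups. Checking conjugation-invariance by order — order 1: 1/1 normal; order 2: 1/15 normal; order 4: 0/7 normal; order 7: 1/1 normal; order 14: 3/3 normal; order 28: 1/1 normal.
Total normal subgroups: 7.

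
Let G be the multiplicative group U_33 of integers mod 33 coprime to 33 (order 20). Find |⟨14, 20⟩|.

10

|⟨14⟩| = 10 and |⟨20⟩| = 10, so |H| is a multiple of lcm(10, 10) = 10 and divides |G| = 20.
Closing under the operation: H = {1, 4, 5, 14, 16, 20, 23, 25, 26, 31}, so |H| = 10.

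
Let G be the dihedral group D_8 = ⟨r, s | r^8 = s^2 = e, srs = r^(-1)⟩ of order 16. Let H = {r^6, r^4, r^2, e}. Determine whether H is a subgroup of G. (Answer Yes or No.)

|H| = 4 divides |G| = 16, consistent with Lagrange.
H contains the identity, every element's inverse is in H, and H is closed under ·: it is a subgroup.
In fact H = ⟨r^6⟩.

Yes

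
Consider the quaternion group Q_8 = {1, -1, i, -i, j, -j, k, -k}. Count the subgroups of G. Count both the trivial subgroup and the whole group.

|G| = 8, so by Lagrange every subgroup order divides 8. Divisors: 1, 2, 4, 8.
Subgroups by order — order 1: 1; order 2: 1; order 4: 3; order 8: 1.
Total: 1 + 1 + 3 + 1 = 6.

6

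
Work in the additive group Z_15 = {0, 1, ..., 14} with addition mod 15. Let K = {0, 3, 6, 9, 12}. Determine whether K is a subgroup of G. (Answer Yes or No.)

|K| = 5 divides |G| = 15, consistent with Lagrange.
K contains the identity, every element's inverse is in K, and K is closed under +: it is a subgroup.
In fact K = ⟨3⟩.

Yes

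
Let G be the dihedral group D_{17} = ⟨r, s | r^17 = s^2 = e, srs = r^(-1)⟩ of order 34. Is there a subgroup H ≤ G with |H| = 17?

17 | 34. A subgroup of order 17 is {e, r, r^2, r^3, r^4, r^5, r^6, r^7, r^8, r^9, r^10, r^11, r^12, r^13, r^14, r^15, r^16}.

Yes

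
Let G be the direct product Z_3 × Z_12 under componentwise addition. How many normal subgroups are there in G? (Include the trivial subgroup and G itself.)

18

G is abelian, so every subgroup is normal.
G has 18 subgroups in total, hence 18 normal subgroups.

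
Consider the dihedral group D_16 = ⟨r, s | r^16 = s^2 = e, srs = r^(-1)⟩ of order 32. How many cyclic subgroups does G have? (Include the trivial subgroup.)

A cyclic subgroup of order d is generated by each of its φ(d) elements of order d, so the cyclic subgroups of order d number (#elements of order d)/φ(d).
Cyclic subgroups by order — order 1: 1; order 2: 17; order 4: 1; order 8: 1; order 16: 1.
Total: 21.

21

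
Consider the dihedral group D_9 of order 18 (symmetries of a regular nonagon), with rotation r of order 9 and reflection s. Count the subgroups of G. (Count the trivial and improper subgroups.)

16

|G| = 18, so by Lagrange every subgroup order divides 18. Divisors: 1, 2, 3, 6, 9, 18.
Subgroups by order — order 1: 1; order 2: 9; order 3: 1; order 6: 3; order 9: 1; order 18: 1.
Total: 1 + 9 + 1 + 3 + 1 + 1 = 16.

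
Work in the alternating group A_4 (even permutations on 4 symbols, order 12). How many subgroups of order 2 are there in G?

|G| = 12 and 2 | 12, so subgroups of order 2 are possible by Lagrange.
The subgroups of order 2 are: {e, (1 2)(3 4)}; {e, (1 3)(2 4)}; {e, (1 4)(2 3)}.
So G has 3 subgroups of order 2.

3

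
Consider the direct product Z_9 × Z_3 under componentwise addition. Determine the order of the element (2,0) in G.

9

The order of (2,0) in Z_9 × Z_3 is lcm(ord(2) in Z_9, ord(0) in Z_3).
ord(2) = 9 and ord(0) = 1, so |⟨(2,0)⟩| = lcm(9, 1) = 9.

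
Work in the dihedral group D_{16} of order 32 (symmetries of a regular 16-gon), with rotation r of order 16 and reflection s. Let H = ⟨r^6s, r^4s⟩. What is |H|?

16

|⟨r^6s⟩| = 2 and |⟨r^4s⟩| = 2, so |H| is a multiple of lcm(2, 2) = 2 and divides |G| = 32.
Closing under the operation: H = {e, r^2, r^4, r^6, r^8, r^10, r^12, r^14, s, r^2s, r^4s, r^6s, r^8s, r^10s, r^12s, r^14s}, so |H| = 16.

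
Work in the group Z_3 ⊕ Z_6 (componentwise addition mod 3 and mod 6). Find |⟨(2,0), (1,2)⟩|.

9

|⟨(2,0)⟩| = 3 and |⟨(1,2)⟩| = 3, so |H| is a multiple of lcm(3, 3) = 3 and divides |G| = 18.
Closing under the operation: H = {(0,0), (0,2), (0,4), (1,0), (1,2), (1,4), (2,0), (2,2), (2,4)}, so |H| = 9.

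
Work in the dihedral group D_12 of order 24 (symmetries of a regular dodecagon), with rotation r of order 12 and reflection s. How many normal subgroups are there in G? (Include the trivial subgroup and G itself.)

G has 34 subgroups. Checking conjugation-invariance by order — order 1: 1/1 normal; order 2: 1/13 normal; order 3: 1/1 normal; order 4: 1/7 normal; order 6: 1/5 normal; order 8: 0/3 normal; order 12: 3/3 normal; order 24: 1/1 normal.
Total normal subgroups: 9.

9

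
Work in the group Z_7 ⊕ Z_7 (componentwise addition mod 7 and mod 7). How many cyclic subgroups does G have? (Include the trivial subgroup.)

Each element a generates a cyclic subgroup ⟨a⟩; distinct elements may generate the same one (a cyclic group of order d has φ(d) generators).
Cyclic subgroups by order — order 1: 1; order 7: 8.
Total: 9.

9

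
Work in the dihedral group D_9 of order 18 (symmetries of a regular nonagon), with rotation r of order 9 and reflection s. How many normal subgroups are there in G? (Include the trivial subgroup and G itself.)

G has 16 subgroups. Checking conjugation-invariance by order — order 1: 1/1 normal; order 2: 0/9 normal; order 3: 1/1 normal; order 6: 0/3 normal; order 9: 1/1 normal; order 18: 1/1 normal.
Total normal subgroups: 4.

4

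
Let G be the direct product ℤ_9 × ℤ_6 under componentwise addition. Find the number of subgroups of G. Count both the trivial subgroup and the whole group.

|G| = 54, so by Lagrange every subgroup order divides 54. Divisors: 1, 2, 3, 6, 9, 18, 27, 54.
Subgroups by order — order 1: 1; order 2: 1; order 3: 4; order 6: 4; order 9: 4; order 18: 4; order 27: 1; order 54: 1.
Total: 1 + 1 + 4 + 4 + 4 + 4 + 1 + 1 = 20.

20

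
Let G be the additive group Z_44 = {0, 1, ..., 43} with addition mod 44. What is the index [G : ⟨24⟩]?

|⟨24⟩| = 11 and |G| = 44.
By Lagrange, [G : H] = |G|/|H| = 44/11 = 4.

4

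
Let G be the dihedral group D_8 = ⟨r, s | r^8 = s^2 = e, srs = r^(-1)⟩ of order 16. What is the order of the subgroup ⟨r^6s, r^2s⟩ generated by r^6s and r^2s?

|⟨r^6s⟩| = 2 and |⟨r^2s⟩| = 2, so |H| is a multiple of lcm(2, 2) = 2 and divides |G| = 16.
Closing under the operation: H = {e, r^4, r^2s, r^6s}, so |H| = 4.

4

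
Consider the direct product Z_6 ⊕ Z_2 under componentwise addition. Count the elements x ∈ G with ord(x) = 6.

6

An element (a,b) has order lcm(ord(a), ord(b)); count pairs with lcm equal to 6.
Enumerating gives 6 such elements.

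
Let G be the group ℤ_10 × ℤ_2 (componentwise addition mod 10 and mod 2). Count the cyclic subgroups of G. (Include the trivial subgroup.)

8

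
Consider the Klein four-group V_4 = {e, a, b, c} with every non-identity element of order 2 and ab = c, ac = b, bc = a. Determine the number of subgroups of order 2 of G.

|G| = 4 and 2 | 4, so subgroups of order 2 are possible by Lagrange.
The subgroups of order 2 are: {e, a}; {e, b}; {e, c}.
So G has 3 subgroups of order 2.

3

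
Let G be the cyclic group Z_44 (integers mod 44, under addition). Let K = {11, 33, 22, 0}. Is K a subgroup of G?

|K| = 4 divides |G| = 44, consistent with Lagrange.
K contains the identity, every element's inverse is in K, and K is closed under +: it is a subgroup.
In fact K = ⟨33⟩.

Yes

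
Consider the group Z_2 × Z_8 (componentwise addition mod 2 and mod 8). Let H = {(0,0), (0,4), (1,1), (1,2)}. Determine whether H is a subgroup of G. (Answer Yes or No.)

No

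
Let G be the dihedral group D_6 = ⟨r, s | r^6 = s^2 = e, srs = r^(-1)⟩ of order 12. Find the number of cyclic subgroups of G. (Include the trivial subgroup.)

A cyclic subgroup of order d is generated by each of its φ(d) elements of order d, so the cyclic subgroups of order d number (#elements of order d)/φ(d).
Cyclic subgroups by order — order 1: 1; order 2: 7; order 3: 1; order 6: 1.
Total: 10.

10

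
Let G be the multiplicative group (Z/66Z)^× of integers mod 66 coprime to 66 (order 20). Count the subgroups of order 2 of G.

3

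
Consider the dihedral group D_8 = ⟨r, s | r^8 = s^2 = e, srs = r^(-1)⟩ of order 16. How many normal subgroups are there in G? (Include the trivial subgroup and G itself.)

7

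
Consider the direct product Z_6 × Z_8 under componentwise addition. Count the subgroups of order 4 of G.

|G| = 48 and 4 | 48, so subgroups of order 4 are possible by Lagrange.
The subgroups of order 4 are: {(0,0), (0,2), (0,4), (0,6)}; {(0,0), (0,4), (3,0), (3,4)}; {(0,0), (0,4), (3,2), (3,6)}.
So G has 3 subgroups of order 4.

3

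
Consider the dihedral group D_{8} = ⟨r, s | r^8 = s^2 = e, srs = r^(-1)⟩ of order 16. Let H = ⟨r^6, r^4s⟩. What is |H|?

8

|⟨r^6⟩| = 4 and |⟨r^4s⟩| = 2, so |H| is a multiple of lcm(4, 2) = 4 and divides |G| = 16.
Closing under the operation: H = {e, r^2, r^4, r^6, s, r^2s, r^4s, r^6s}, so |H| = 8.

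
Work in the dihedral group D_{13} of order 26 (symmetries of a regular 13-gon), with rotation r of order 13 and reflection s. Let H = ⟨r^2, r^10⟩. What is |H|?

13

|⟨r^2⟩| = 13 and |⟨r^10⟩| = 13, so |H| is a multiple of lcm(13, 13) = 13 and divides |G| = 26.
Closing under the operation: H = {e, r, r^2, r^3, r^4, r^5, r^6, r^7, r^8, r^9, r^10, r^11, r^12}, so |H| = 13.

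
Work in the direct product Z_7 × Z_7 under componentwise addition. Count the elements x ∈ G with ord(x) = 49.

0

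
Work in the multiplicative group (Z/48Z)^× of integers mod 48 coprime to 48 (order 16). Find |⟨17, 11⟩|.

8

|⟨17⟩| = 2 and |⟨11⟩| = 4, so |H| is a multiple of lcm(2, 4) = 4 and divides |G| = 16.
Closing under the operation: H = {1, 11, 17, 19, 25, 35, 41, 43}, so |H| = 8.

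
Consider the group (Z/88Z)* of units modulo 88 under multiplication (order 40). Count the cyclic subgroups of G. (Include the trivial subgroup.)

Each element a generates a cyclic subgroup ⟨a⟩; distinct elements may generate the same one (a cyclic group of order d has φ(d) generators).
Cyclic subgroups by order — order 1: 1; order 2: 7; order 5: 1; order 10: 7.
Total: 16.

16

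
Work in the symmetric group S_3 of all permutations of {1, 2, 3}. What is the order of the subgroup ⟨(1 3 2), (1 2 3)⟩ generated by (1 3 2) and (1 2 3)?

|⟨(1 3 2)⟩| = 3 and |⟨(1 2 3)⟩| = 3, so |H| is a multiple of lcm(3, 3) = 3 and divides |G| = 6.
Closing under the operation: H = {e, (1 2 3), (1 3 2)}, so |H| = 3.

3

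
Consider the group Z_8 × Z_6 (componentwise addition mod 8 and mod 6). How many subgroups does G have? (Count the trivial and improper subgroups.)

22

|G| = 48, so by Lagrange every subgroup order divides 48. Divisors: 1, 2, 3, 4, 6, 8, 12, 16, 24, 48.
Subgroups by order — order 1: 1; order 2: 3; order 3: 1; order 4: 3; order 6: 3; order 8: 3; order 12: 3; order 16: 1; order 24: 3; order 48: 1.
Total: 1 + 3 + 1 + 3 + 3 + 3 + 3 + 1 + 3 + 1 = 22.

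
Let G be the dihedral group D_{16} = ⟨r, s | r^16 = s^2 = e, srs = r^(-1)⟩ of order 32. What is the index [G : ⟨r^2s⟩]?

16

|⟨r^2s⟩| = 2 and |G| = 32.
By Lagrange, [G : H] = |G|/|H| = 32/2 = 16.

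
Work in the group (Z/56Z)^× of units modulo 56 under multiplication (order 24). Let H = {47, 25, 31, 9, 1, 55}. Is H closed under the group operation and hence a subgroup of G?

|H| = 6 divides |G| = 24, consistent with Lagrange.
H contains the identity, every element's inverse is in H, and H is closed under ·: it is a subgroup.
In fact H = ⟨47⟩.

Yes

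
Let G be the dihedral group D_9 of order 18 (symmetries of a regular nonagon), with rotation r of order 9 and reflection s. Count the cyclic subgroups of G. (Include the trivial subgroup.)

12

Group the elements of G by the cyclic subgroup they generate; each cyclic subgroup of order d accounts for φ(d) elements.
Cyclic subgroups by order — order 1: 1; order 2: 9; order 3: 1; order 9: 1.
Total: 12.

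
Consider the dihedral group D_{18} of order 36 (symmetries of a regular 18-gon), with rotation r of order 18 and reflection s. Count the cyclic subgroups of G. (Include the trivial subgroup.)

24

Each element a generates a cyclic subgroup ⟨a⟩; distinct elements may generate the same one (a cyclic group of order d has φ(d) generators).
Cyclic subgroups by order — order 1: 1; order 2: 19; order 3: 1; order 6: 1; order 9: 1; order 18: 1.
Total: 24.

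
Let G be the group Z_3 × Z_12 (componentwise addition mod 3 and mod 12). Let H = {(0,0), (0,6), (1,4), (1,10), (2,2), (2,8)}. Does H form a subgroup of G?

|H| = 6 divides |G| = 36, consistent with Lagrange.
H contains the identity, every element's inverse is in H, and H is closed under +: it is a subgroup.
In fact H = ⟨(2,2)⟩.

Yes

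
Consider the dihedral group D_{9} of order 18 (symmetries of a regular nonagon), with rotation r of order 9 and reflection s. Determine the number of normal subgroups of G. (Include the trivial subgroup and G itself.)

4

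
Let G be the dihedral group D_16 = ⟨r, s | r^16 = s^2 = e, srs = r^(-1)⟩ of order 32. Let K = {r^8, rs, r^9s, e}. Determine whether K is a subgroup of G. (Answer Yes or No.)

|K| = 4 divides |G| = 32, consistent with Lagrange.
K contains the identity, every element's inverse is in K, and K is closed under ·: it is a subgroup.

Yes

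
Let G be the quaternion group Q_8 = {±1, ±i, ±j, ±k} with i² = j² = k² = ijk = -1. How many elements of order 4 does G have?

6

The elements of order 4 are: i, -i, j, -j, k, -k.
That's 6.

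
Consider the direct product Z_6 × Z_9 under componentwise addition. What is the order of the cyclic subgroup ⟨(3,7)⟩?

The order of (3,7) in Z_6 × Z_9 is lcm(ord(3) in Z_6, ord(7) in Z_9).
ord(3) = 2 and ord(7) = 9, so |⟨(3,7)⟩| = lcm(2, 9) = 18.

18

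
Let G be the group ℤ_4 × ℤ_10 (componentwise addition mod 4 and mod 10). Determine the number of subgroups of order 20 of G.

|G| = 40 and 20 | 40, so subgroups of order 20 are possible by Lagrange.
The subgroups of order 20 are: {(0,0), (0,1), (0,2), (0,3), (0,4), (0,5), (0,6), (0,7), (0,8), (0,9), (2,0), (2,1), (2,2), (2,3), (2,4), (2,5), (2,6), (2,7), (2,8), (2,9)}; {(0,0), (0,2), (0,4), (0,6), (0,8), (1,0), (1,2), (1,4), (1,6), (1,8), (2,0), (2,2), (2,4), (2,6), (2,8), (3,0), (3,2), (3,4), (3,6), (3,8)}; {(0,0), (0,2), (0,4), (0,6), (0,8), (1,1), (1,3), (1,5), (1,7), (1,9), (2,0), (2,2), (2,4), (2,6), (2,8), (3,1), (3,3), (3,5), (3,7), (3,9)}.
So G has 3 subgroups of order 20.

3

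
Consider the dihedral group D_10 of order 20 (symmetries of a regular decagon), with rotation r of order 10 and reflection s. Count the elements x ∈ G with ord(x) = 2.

11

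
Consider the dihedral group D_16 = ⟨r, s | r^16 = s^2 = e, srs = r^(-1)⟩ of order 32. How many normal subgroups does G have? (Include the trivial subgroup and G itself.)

8

G has 36 subgroups. Checking conjugation-invariance by order — order 1: 1/1 normal; order 2: 1/17 normal; order 4: 1/9 normal; order 8: 1/5 normal; order 16: 3/3 normal; order 32: 1/1 normal.
Total normal subgroups: 8.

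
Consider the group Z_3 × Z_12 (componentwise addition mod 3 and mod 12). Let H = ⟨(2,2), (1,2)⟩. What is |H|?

|⟨(2,2)⟩| = 6 and |⟨(1,2)⟩| = 6, so |H| is a multiple of lcm(6, 6) = 6 and divides |G| = 36.
Closing under the operation: H = {(0,0), (0,2), (0,4), (0,6), (0,8), (0,10), (1,0), (1,2), (1,4), (1,6), (1,8), (1,10), (2,0), (2,2), (2,4), (2,6), (2,8), (2,10)}, so |H| = 18.

18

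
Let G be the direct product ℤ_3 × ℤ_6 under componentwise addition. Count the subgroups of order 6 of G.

4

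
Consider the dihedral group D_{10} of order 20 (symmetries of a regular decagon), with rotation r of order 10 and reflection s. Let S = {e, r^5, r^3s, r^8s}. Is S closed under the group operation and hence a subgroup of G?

Yes

|S| = 4 divides |G| = 20, consistent with Lagrange.
S contains the identity, every element's inverse is in S, and S is closed under ·: it is a subgroup.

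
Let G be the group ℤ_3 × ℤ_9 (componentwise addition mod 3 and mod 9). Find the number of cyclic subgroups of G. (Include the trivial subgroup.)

8

Group the elements of G by the cyclic subgroup they generate; each cyclic subgroup of order d accounts for φ(d) elements.
Cyclic subgroups by order — order 1: 1; order 3: 4; order 9: 3.
Total: 8.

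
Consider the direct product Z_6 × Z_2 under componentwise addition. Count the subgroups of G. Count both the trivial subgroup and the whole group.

10

|G| = 12, so by Lagrange every subgroup order divides 12. Divisors: 1, 2, 3, 4, 6, 12.
Subgroups by order — order 1: 1; order 2: 3; order 3: 1; order 4: 1; order 6: 3; order 12: 1.
Total: 1 + 3 + 1 + 1 + 3 + 1 = 10.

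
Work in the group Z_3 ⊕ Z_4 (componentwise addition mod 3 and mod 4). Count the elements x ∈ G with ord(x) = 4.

An element (a,b) has order lcm(ord(a), ord(b)); count pairs with lcm equal to 4.
Enumerating gives 2 such elements.

2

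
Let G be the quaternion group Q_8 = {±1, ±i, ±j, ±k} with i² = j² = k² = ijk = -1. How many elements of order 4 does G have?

6

The elements of order 4 are: i, -i, j, -j, k, -k.
That's 6.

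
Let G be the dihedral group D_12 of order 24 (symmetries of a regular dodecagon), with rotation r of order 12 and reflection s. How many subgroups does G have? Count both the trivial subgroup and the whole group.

|G| = 24, so by Lagrange every subgroup order divides 24. Divisors: 1, 2, 3, 4, 6, 8, 12, 24.
Subgroups by order — order 1: 1; order 2: 13; order 3: 1; order 4: 7; order 6: 5; order 8: 3; order 12: 3; order 24: 1.
Total: 1 + 13 + 1 + 7 + 5 + 3 + 3 + 1 = 34.

34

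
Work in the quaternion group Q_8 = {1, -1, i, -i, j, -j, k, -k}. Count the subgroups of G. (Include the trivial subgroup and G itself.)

|G| = 8, so by Lagrange every subgroup order divides 8. Divisors: 1, 2, 4, 8.
Subgroups by order — order 1: 1; order 2: 1; order 4: 3; order 8: 1.
Total: 1 + 1 + 3 + 1 = 6.

6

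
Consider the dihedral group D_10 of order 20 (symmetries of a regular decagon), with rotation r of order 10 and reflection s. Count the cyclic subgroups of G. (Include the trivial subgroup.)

14

Group the elements of G by the cyclic subgroup they generate; each cyclic subgroup of order d accounts for φ(d) elements.
Cyclic subgroups by order — order 1: 1; order 2: 11; order 5: 1; order 10: 1.
Total: 14.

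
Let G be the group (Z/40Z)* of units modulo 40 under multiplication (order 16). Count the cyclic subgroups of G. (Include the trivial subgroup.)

12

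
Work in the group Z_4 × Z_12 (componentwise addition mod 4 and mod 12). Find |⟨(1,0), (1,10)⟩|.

|⟨(1,0)⟩| = 4 and |⟨(1,10)⟩| = 12, so |H| is a multiple of lcm(4, 12) = 12 and divides |G| = 48.
Closing under the operation: H = {(0,0), (0,2), (0,4), (0,6), (0,8), (0,10), (1,0), (1,2), (1,4), (1,6), (1,8), (1,10), (2,0), (2,2), (2,4), (2,6), (2,8), (2,10), (3,0), (3,2), (3,4), (3,6), (3,8), (3,10)}, so |H| = 24.

24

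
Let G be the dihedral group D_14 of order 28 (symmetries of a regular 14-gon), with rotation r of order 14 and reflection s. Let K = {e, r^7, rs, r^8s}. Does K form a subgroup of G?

Yes

|K| = 4 divides |G| = 28, consistent with Lagrange.
K contains the identity, every element's inverse is in K, and K is closed under ·: it is a subgroup.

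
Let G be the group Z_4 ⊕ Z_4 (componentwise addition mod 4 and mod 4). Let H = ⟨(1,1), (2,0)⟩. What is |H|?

8

|⟨(1,1)⟩| = 4 and |⟨(2,0)⟩| = 2, so |H| is a multiple of lcm(4, 2) = 4 and divides |G| = 16.
Closing under the operation: H = {(0,0), (0,2), (1,1), (1,3), (2,0), (2,2), (3,1), (3,3)}, so |H| = 8.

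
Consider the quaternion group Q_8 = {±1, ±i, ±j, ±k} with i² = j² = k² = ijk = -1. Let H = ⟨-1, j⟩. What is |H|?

|⟨-1⟩| = 2 and |⟨j⟩| = 4, so |H| is a multiple of lcm(2, 4) = 4 and divides |G| = 8.
Closing under the operation: H = {1, -1, j, -j}, so |H| = 4.

4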